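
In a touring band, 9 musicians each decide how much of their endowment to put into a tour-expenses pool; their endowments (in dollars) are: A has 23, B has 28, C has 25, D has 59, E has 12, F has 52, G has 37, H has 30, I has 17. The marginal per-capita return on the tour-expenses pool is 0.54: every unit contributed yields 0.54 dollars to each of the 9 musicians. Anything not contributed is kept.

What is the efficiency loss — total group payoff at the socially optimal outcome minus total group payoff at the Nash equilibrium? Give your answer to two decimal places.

1092.38 dollars

The private return per contributed unit is 0.54 < 1 for everyone, so the Nash equilibrium is zero contribution and the group total is Σ E_j = 23 + 28 + 25 + 59 + 12 + 52 + 37 + 30 + 17 = 283.
Each contributed unit returns 4.860 to the group, so the social optimum is full contribution by everyone: group total = 4.860 × 283 = 1375.38.
Efficiency loss = (4.860 − 1) × 283 = 1092.38.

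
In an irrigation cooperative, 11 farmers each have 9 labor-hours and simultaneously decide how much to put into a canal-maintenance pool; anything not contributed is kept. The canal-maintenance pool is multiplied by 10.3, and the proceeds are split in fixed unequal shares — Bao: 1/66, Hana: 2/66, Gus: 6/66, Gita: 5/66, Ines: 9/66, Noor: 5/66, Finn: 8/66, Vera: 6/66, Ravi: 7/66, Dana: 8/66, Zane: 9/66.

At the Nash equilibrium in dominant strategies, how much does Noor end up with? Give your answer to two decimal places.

44.11 labor-hours

A player with share s gets back 10.3·s per unit contributed, so full contribution is dominant for anyone with s > 1/10.3 = 0.0971 and zero contribution is dominant for anyone below.
Ines, Finn, Ravi, Dana and Zane are above the threshold, contributing 9 each; the remaining 6 contribute 0. Total contributed: 45.
Noor keeps 9 and receives 10.3 × 45 × 5/66 = 35.11 from the canal-maintenance pool, for a payoff of 44.11.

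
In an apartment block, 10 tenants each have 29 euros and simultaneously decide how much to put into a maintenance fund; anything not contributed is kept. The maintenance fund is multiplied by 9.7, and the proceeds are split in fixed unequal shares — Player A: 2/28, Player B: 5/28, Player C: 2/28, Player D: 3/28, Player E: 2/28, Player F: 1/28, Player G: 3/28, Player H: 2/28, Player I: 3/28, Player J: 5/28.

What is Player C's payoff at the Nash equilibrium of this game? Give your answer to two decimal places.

129.46 euros

Player j's private return per contributed unit is 9.7 × (j's share). Contributing is weakly dominant for j when that share is at least 1/9.7 = 0.1031, and contributing 0 is dominant otherwise.
Player B, Player D, Player G, Player I and Player J clear that bar, contributing 29 each; the remaining 5 contribute 0. Total contributed: 145.
Player C keeps 29 and receives 9.7 × 145 × 2/28 = 100.46 from the maintenance fund, for a payoff of 129.46.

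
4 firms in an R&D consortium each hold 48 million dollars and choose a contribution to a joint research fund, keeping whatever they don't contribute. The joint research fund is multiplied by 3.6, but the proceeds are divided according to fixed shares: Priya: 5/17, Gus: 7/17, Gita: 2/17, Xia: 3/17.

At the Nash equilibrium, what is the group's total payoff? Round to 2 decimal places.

Player j's private return per contributed unit is 3.6 × (j's share). Contributing is weakly dominant for j when that share is at least 1/3.6 = 0.2778, and contributing 0 is dominant otherwise.
The shares above 0.2778 belong to Priya and Gus, contributing 48 each; the remaining 2 contribute 0. Total contributed: 96.
The joint research fund pays out 3.6 × 96 = 345.60 in total (split across the unequal shares, but the aggregate is all that matters for the group sum).
The 2 free-riders keep 48 each, adding 96. Group total = 96 + 345.60 = 441.60.

441.60 million dollars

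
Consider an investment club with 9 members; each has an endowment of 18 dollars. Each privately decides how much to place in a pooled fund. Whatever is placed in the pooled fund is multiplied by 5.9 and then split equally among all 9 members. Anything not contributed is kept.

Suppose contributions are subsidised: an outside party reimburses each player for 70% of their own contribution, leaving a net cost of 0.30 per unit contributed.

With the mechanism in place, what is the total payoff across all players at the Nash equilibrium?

1069.20 dollars

The effective private return per unit is now (5.9/9) / 0.30 = 2.1852 > 1, so every player's dominant strategy flips to full contribution.
At the Nash equilibrium everyone contributes 18. Group total payoff = 9 × (18 × 0.70 + 5.9 × 18) = 1069.20.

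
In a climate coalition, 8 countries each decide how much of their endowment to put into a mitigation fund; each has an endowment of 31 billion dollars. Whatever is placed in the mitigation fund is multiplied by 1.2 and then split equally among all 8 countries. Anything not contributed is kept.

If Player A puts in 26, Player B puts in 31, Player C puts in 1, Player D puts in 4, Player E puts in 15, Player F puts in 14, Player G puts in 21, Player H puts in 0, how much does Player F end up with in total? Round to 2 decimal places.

Total contributed: 26 + 31 + 1 + 4 + 15 + 14 + 21 + 0 = 112.
Each receives 1.2 × 112 / 8 = 16.80 from the mitigation fund.
Player F keeps 31 − 14 = 17, so Player F's payoff is 17 + 16.80 = 33.80.

33.80 billion dollars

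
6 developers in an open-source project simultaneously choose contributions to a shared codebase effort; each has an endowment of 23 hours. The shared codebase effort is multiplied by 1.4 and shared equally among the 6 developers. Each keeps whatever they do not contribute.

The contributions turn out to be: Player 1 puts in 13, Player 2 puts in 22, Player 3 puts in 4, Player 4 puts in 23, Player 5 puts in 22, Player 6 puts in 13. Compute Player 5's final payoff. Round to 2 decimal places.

Total contributed: 13 + 22 + 4 + 23 + 22 + 13 = 97.
Each receives 1.4 × 97 / 6 = 22.63 from the shared codebase effort.
Player 5 keeps 23 − 22 = 1, so Player 5's payoff is 1 + 22.63 = 23.63.

23.63 hours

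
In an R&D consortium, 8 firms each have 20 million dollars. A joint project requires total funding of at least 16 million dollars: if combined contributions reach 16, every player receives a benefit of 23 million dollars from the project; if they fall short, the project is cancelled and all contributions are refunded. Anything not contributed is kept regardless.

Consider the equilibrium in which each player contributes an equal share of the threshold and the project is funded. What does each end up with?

41 million dollars

Equal share of the threshold: 16/8 = 2.
At this profile no one gains by cutting their contribution: any cut drops the total below 16, the project is cancelled, contributions are refunded, and the deviator ends with 20, which is less than 20 − 2 + 23 = 41. Contributing more than 2 just wastes the excess. So contributing exactly 2 is a best response.
Each player's payoff: 20 − 2 + 23 = 41.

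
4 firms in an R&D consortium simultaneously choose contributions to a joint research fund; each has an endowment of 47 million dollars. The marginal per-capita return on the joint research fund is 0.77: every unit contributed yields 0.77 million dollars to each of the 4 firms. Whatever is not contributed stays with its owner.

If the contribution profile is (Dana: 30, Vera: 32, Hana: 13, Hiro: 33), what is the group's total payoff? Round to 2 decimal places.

412.64 million dollars

Total contributed: 30 + 32 + 13 + 33 = 108; total kept: 4 × 47 − 108 = 80.
The joint research fund pays out 0.77 × 4 × 108 = 332.64 in aggregate.
Group total = 80 + 332.64 = 412.64.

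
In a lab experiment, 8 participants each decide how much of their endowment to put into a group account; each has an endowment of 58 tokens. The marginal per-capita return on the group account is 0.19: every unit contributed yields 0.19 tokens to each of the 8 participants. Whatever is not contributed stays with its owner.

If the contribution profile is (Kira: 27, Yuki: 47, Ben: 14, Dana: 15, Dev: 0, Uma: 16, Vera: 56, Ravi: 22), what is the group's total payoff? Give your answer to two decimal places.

566.44 tokens

Total contributed: 27 + 47 + 14 + 15 + 0 + 16 + 56 + 22 = 197; total kept: 8 × 58 − 197 = 267.
The group account pays out 0.19 × 8 × 197 = 299.44 in aggregate.
Group total = 267 + 299.44 = 566.44.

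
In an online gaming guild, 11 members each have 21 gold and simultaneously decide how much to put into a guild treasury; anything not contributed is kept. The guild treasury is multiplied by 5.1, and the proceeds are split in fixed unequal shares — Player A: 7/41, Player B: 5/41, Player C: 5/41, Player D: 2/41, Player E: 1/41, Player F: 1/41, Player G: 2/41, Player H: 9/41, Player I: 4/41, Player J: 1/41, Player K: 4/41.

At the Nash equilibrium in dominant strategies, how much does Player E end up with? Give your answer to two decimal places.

23.61 gold

A player with share s gets back 5.1·s per unit contributed, so full contribution is dominant for anyone with s > 1/5.1 = 0.1961 and zero contribution is dominant for anyone below.
The only share above 0.1961 is Player H's 9/41, contributing 21; the remaining 10 contribute 0. Total contributed: 21.
Player E keeps 21 and receives 5.1 × 21 × 1/41 = 2.61 from the guild treasury, for a payoff of 23.61.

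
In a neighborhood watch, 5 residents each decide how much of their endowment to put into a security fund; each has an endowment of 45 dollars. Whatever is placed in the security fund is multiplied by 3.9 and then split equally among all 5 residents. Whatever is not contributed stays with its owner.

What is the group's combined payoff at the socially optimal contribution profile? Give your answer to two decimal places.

877.50 dollars

Each contributed unit returns 3.900 to the group as a whole (0.7800 to each of 5 players), which exceeds 1, so the social optimum is full contribution: group total = 3.900 × 225 = 877.50.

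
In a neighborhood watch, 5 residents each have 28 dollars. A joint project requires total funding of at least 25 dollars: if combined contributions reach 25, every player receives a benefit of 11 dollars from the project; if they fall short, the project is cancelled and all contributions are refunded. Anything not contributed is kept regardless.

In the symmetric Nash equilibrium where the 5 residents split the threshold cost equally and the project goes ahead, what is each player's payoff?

Equal share of the threshold: 25/5 = 5.
At this profile no one gains by cutting their contribution: any cut drops the total below 25, the project is cancelled, contributions are refunded, and the deviator ends with 28, which is less than 28 − 5 + 11 = 34. Contributing more than 5 just wastes the excess. So contributing exactly 5 is a best response.
Each player's payoff: 28 − 5 + 11 = 34.

34 dollars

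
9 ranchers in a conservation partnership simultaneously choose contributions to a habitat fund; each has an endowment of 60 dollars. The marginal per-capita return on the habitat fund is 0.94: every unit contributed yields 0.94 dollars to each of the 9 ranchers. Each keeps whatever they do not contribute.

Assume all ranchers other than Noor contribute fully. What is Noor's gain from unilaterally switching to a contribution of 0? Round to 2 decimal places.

Switching from a contribution of 60 to 0 lets Noor keep an extra 60 dollars, but lowers the habitat fund by 60, which costs Noor their own share of that drop: 0.94 × 60 = 56.40.
Net gain = 60 − 56.40 = 3.60. The private return per contributed unit (0.94) is below 1, so free-riding is indeed the best response regardless of what the others do.

3.60 dollars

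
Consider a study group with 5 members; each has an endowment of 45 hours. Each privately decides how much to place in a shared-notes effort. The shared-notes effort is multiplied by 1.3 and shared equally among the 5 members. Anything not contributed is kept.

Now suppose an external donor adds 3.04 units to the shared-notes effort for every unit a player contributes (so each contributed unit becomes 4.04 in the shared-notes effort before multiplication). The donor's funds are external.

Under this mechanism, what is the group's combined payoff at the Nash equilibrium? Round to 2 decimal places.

1181.70 hours

With the mechanism, a contributed unit returns 1.3 × 4.04 / 5 = 1.0504 per unit of net cost to the contributor — now above 1 — so contributing fully is weakly dominant for every player.
At the Nash equilibrium everyone contributes 45. Group total payoff = 1.3 × 4.04 × 225 = 1181.70.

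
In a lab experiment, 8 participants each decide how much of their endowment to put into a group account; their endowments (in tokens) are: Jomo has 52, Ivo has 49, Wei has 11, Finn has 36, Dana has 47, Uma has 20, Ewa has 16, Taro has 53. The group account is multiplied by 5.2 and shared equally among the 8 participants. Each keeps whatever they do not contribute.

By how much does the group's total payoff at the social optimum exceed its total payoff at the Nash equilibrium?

The private return per contributed unit is 5.2/8 = 0.6500 < 1 for every player regardless of endowment, so the Nash equilibrium is zero contribution and the group total is Σ E_j = 52 + 49 + 11 + 36 + 47 + 20 + 16 + 53 = 284.
Each contributed unit returns 5.200 to the group, so the social optimum is full contribution by everyone: group total = 5.200 × 284 = 1476.80.
Efficiency loss = (5.200 − 1) × 284 = 1192.80.

1192.80 tokens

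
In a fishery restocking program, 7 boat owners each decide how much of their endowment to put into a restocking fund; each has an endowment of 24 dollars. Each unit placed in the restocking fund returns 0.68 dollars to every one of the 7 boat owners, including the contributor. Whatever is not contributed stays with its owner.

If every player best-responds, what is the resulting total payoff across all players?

The private return per contributed unit is 0.68 < 1, so contributing 0 is dominant for every player. At the Nash equilibrium everyone keeps their 24, and the group total is 7 × 24 = 168.

168.00 dollars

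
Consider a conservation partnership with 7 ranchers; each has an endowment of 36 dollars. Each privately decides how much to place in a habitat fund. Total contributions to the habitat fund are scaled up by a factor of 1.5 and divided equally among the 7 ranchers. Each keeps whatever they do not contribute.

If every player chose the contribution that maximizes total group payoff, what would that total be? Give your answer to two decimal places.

378.00 dollars

Each contributed unit returns 1.500 to the group as a whole (0.2143 to each of 7 players), which exceeds 1, so the social optimum is full contribution: group total = 1.500 × 252 = 378.00.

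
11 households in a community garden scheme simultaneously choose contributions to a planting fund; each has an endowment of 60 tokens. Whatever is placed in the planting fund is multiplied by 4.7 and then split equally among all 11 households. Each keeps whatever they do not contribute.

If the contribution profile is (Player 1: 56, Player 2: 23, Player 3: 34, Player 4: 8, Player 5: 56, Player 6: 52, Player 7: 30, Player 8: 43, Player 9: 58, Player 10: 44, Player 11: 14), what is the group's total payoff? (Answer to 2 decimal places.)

2206.60 tokens

Total contributed: 56 + 23 + 34 + 8 + 56 + 52 + 30 + 43 + 58 + 44 + 14 = 418; total kept: 11 × 60 − 418 = 242.
The planting fund pays out 4.7 × 418 = 1964.60 in aggregate.
Group total = 242 + 1964.60 = 2206.60.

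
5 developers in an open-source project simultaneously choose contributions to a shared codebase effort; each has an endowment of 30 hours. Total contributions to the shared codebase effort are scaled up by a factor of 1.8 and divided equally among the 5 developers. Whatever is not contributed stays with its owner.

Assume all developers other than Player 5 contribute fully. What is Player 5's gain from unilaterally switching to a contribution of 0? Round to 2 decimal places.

19.20 hours

Switching from a contribution of 30 to 0 lets Player 5 keep an extra 30 hours, but lowers the shared codebase effort by 30, which costs Player 5 their own share of that drop: 1.8/5 × 30 = 10.80.
Net gain = 30 − 10.80 = 19.20. The private return per contributed unit (0.3600) is below 1, so free-riding is indeed the best response regardless of what the others do.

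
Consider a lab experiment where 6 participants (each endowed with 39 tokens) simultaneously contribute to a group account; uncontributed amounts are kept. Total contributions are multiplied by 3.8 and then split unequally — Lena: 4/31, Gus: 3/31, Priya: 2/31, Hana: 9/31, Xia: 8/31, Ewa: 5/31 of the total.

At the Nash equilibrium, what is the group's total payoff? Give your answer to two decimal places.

343.20 tokens

Player j's private return per contributed unit is 3.8 × (j's share). Contributing is weakly dominant for j when that share is at least 1/3.8 = 0.2632, and contributing 0 is dominant otherwise.
The only share above 0.2632 is Hana's 9/31, contributing 39; the remaining 5 contribute 0. Total contributed: 39.
The group account pays out 3.8 × 39 = 148.20 in total (split across the unequal shares, but the aggregate is all that matters for the group sum).
The 5 free-riders keep 39 each, adding 195. Group total = 195 + 148.20 = 343.20.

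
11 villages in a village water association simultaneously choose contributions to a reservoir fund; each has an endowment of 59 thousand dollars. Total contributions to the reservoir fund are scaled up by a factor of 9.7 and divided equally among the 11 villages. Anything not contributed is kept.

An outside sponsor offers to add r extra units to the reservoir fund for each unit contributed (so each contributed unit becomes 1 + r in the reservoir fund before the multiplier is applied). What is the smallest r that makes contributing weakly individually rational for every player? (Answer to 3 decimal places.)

0.134

With matching at rate r, one contributed unit becomes (1 + r) in the reservoir fund and returns 9.7 × (1 + r) / 11 to the contributor.
Setting this equal to 1: 1 + r = 11/9.7 = 1.1340.
So the minimum matching rate is r = 1.1340 − 1 = 0.134.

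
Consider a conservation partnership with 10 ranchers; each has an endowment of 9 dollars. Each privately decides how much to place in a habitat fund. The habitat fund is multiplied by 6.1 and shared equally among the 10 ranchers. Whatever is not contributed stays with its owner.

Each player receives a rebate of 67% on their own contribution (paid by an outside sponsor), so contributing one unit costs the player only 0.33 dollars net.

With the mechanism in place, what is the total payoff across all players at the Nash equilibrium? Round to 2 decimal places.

The effective private return per unit is now (6.1/10) / 0.33 = 1.8485 > 1, so every player's dominant strategy flips to full contribution.
So the Nash equilibrium is full contribution by all 10; the group earns 10 × (9 × 0.67 + 6.1 × 9) = 609.30.

609.30 dollars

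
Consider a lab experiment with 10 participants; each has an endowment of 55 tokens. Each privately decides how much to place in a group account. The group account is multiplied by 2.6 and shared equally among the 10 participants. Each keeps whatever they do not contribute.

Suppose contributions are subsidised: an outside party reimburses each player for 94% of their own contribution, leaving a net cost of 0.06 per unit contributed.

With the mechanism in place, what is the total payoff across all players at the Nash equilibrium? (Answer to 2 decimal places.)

With the mechanism, a contributed unit returns (2.6/10) / 0.06 = 4.3333 per unit of net cost to the contributor — now above 1 — so contributing fully is weakly dominant for every player.
So the Nash equilibrium is full contribution by all 10; the group earns 10 × (55 × 0.94 + 2.6 × 55) = 1947.00.

1947.00 tokens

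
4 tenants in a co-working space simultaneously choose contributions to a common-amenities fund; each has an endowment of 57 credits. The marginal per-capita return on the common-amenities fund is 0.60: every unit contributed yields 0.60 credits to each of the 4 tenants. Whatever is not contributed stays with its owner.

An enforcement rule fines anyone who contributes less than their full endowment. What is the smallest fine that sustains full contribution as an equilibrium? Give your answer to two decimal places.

22.80 credits

Given the others contribute fully, the best deviation is to contribute 0 (any partial contribution still incurs the fine and gives up units whose private return 0.60 is below 1).
Deviating from 57 to 0 saves 57 credits but forfeits the deviator's share of the drop in the common-amenities fund: 0.60 × 57 = 34.20.
So the deviation gain is 57 − 34.20 = 22.80, and the fine must be at least 22.80 credits to wipe it out.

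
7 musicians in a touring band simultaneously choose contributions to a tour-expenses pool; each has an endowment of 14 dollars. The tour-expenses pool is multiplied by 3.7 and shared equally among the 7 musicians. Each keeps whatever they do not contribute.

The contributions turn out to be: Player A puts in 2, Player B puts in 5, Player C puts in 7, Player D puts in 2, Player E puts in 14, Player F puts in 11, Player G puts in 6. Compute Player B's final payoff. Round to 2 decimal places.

Total contributed: 2 + 5 + 7 + 2 + 14 + 11 + 6 = 47.
Each receives 3.7 × 47 / 7 = 24.84 from the tour-expenses pool.
Player B keeps 14 − 5 = 9, so Player B's payoff is 9 + 24.84 = 33.84.

33.84 dollars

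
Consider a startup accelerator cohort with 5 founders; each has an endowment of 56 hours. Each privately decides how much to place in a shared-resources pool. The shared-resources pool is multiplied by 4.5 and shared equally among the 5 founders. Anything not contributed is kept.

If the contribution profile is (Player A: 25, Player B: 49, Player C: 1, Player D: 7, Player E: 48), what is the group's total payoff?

Total contributed: 25 + 49 + 1 + 7 + 48 = 130; total kept: 5 × 56 − 130 = 150.
The shared-resources pool pays out 4.5 × 130 = 585.00 in aggregate.
Group total = 150 + 585.00 = 735.00.

735.00 hours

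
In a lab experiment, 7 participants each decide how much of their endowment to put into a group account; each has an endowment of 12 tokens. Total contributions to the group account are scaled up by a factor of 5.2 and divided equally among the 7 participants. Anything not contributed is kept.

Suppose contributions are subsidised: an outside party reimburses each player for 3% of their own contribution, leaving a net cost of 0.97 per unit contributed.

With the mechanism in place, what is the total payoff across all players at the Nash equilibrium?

With the mechanism, a contributed unit returns (5.2/7) / 0.97 = 0.7658 per unit of net cost — still below 1 — so contributing 0 remains dominant for every player.
At the Nash equilibrium no one contributes; group total payoff = 7 × 12 = 84.

84.00 tokens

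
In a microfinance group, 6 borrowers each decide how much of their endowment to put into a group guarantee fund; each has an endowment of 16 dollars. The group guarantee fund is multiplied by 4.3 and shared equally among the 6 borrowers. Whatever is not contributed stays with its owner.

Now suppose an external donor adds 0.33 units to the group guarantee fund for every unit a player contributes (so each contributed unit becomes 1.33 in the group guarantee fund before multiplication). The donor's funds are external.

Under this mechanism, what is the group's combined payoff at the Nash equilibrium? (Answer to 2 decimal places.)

The effective private return is 4.3 × 1.33 / 6 = 0.9532, which is still under 1, so the mechanism doesn't change anyone's dominant strategy: zero contribution.
Everyone keeps their endowment and the group total is 6 × 16 = 96.

96.00 dollars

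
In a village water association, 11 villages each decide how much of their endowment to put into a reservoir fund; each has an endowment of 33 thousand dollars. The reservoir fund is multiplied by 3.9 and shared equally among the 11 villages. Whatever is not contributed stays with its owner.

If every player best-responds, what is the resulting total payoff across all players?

Each contributed unit returns 3.9/11 = 0.3545 to its contributor — below 1 — so contributing 0 is dominant for every player. At the Nash equilibrium everyone keeps their 33, and the group total is 11 × 33 = 363.

363.00 thousand dollars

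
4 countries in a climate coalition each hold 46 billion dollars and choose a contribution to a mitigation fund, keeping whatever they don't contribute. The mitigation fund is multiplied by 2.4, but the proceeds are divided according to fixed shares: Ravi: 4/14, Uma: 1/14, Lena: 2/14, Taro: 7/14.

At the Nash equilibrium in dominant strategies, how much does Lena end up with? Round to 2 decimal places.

Player j's private return per contributed unit is 2.4 × (j's share). Contributing is weakly dominant for j when that share is at least 1/2.4 = 0.4167, and contributing 0 is dominant otherwise.
Taro alone (share 7/14) is above the threshold, contributing 46; the remaining 3 contribute 0. Total contributed: 46.
Lena keeps 46 and receives 2.4 × 46 × 2/14 = 15.77 from the mitigation fund, for a payoff of 61.77.

61.77 billion dollars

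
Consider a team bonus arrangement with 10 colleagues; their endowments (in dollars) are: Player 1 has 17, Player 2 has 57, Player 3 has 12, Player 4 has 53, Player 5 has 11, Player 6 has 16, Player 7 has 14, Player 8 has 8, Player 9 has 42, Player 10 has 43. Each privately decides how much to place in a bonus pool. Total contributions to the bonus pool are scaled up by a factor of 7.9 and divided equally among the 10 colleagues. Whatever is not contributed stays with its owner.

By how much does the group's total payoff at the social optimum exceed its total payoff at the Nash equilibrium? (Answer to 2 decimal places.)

The private return per contributed unit is 7.9/10 = 0.7900 < 1 for every player regardless of endowment, so the Nash equilibrium is zero contribution and the group total is Σ E_j = 17 + 57 + 12 + 53 + 11 + 16 + 14 + 8 + 42 + 43 = 273.
Each contributed unit returns 7.900 to the group, so the social optimum is full contribution by everyone: group total = 7.900 × 273 = 2156.70.
Efficiency loss = (7.900 − 1) × 273 = 1883.70.

1883.70 dollars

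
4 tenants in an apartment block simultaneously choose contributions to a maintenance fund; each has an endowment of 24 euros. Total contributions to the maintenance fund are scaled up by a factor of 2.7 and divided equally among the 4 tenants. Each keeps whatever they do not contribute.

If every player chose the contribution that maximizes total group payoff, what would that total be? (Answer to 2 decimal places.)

259.20 euros

Each contributed unit returns 2.700 to the group as a whole (0.6750 to each of 4 players), which exceeds 1, so the social optimum is full contribution: group total = 2.700 × 96 = 259.20.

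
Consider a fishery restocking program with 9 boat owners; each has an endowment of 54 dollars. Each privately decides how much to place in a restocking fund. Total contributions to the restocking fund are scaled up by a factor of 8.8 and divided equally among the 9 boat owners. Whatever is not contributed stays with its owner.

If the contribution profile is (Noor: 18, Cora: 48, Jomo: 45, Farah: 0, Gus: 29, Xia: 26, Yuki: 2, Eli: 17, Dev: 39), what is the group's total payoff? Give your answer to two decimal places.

2233.20 dollars

Total contributed: 18 + 48 + 45 + 0 + 29 + 26 + 2 + 17 + 39 = 224; total kept: 9 × 54 − 224 = 262.
The restocking fund pays out 8.8 × 224 = 1971.20 in aggregate.
Group total = 262 + 1971.20 = 2233.20.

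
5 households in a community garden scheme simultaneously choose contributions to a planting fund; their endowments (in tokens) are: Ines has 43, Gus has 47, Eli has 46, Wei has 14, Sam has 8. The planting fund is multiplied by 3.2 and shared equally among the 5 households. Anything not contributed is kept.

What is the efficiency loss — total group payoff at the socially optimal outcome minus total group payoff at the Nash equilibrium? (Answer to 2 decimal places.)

The private return per contributed unit is 3.2/5 = 0.6400 < 1 for every player regardless of endowment, so the Nash equilibrium is zero contribution and the group total is Σ E_j = 43 + 47 + 46 + 14 + 8 = 158.
Each contributed unit returns 3.200 to the group, so the social optimum is full contribution by everyone: group total = 3.200 × 158 = 505.60.
Efficiency loss = (3.200 − 1) × 158 = 347.60.

347.60 tokens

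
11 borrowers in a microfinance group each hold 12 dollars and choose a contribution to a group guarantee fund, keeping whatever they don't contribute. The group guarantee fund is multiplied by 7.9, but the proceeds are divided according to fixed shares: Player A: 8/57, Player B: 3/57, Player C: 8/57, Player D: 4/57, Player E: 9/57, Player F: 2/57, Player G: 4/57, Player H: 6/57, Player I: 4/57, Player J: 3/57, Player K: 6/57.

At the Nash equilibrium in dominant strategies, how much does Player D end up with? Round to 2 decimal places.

Player j's private return per contributed unit is 7.9 × (j's share). Contributing is weakly dominant for j when that share is at least 1/7.9 = 0.1266, and contributing 0 is dominant otherwise.
The shares above 0.1266 belong to Player A, Player C and Player E, contributing 12 each; the remaining 8 contribute 0. Total contributed: 36.
Player D keeps 12 and receives 7.9 × 36 × 4/57 = 19.96 from the group guarantee fund, for a payoff of 31.96.

31.96 dollars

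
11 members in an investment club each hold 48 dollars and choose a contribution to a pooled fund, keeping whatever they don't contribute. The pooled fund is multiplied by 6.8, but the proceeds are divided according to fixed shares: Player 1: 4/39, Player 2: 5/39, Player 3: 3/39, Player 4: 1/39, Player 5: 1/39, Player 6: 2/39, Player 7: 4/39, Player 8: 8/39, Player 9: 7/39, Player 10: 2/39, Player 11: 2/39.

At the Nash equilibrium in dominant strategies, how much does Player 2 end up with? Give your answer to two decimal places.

A player with share s gets back 6.8·s per unit contributed, so full contribution is dominant for anyone with s > 1/6.8 = 0.1471 and zero contribution is dominant for anyone below.
Player 8 and Player 9 are above the threshold, contributing 48 each; the remaining 9 contribute 0. Total contributed: 96.
Player 2 keeps 48 and receives 6.8 × 96 × 5/39 = 83.69 from the pooled fund, for a payoff of 131.69.

131.69 dollars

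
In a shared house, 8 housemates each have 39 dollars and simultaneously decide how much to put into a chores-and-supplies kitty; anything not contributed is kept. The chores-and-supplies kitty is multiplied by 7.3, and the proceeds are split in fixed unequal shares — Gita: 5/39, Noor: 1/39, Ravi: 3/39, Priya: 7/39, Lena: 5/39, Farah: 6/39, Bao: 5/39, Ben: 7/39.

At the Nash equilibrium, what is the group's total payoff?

1049.10 dollars

Each unit j contributes comes back to j as 7.3 × (j's share), so j prefers to contribute only if that share exceeds 1/7.3 = 0.1370; otherwise keeping the unit dominates.
The shares above 0.1370 belong to Priya, Farah and Ben, contributing 39 each; the remaining 5 contribute 0. Total contributed: 117.
The chores-and-supplies kitty pays out 7.3 × 117 = 854.10 in total (split across the unequal shares, but the aggregate is all that matters for the group sum).
The 5 free-riders keep 39 each, adding 195. Group total = 195 + 854.10 = 1049.10.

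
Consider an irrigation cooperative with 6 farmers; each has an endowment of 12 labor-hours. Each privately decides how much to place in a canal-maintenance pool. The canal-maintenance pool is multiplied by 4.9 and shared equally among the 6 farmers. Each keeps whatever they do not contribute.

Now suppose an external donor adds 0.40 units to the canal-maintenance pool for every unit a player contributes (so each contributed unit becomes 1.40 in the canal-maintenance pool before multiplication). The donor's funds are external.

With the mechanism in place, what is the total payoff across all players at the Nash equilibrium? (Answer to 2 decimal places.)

493.92 labor-hours

With the mechanism, a contributed unit returns 4.9 × 1.40 / 6 = 1.1433 per unit of net cost to the contributor — now above 1 — so contributing fully is weakly dominant for every player.
So the Nash equilibrium is full contribution by all 6; the group earns 4.9 × 1.40 × 72 = 493.92.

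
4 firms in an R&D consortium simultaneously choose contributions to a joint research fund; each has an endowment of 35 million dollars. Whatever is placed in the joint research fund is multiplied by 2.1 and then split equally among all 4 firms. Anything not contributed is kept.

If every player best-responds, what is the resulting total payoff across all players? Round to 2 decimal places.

140.00 million dollars

Each contributed unit returns 2.1/4 = 0.5250 to its contributor — below 1 — so contributing 0 is dominant for every player. At the Nash equilibrium everyone keeps their 35, and the group total is 4 × 35 = 140.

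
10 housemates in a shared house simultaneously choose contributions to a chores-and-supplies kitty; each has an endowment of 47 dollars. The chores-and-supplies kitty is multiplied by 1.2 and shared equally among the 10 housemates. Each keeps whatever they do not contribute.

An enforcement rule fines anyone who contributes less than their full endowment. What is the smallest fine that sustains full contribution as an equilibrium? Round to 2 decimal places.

41.36 dollars

Given the others contribute fully, the best deviation is to contribute 0 (any partial contribution still incurs the fine and gives up units whose private return 0.1200 is below 1).
Deviating from 47 to 0 saves 47 dollars but forfeits the deviator's share of the drop in the chores-and-supplies kitty: 1.2/10 × 47 = 5.64.
So the deviation gain is 47 − 5.64 = 41.36, and the fine must be at least 41.36 dollars to wipe it out.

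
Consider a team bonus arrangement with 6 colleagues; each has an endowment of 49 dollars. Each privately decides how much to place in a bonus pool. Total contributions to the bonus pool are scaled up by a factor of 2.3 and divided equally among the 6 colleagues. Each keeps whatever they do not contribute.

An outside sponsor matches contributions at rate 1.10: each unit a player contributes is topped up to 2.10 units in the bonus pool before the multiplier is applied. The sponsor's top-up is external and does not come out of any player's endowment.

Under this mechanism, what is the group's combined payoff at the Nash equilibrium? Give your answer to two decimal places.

294.00 dollars

With the mechanism, a contributed unit returns 2.3 × 2.10 / 6 = 0.8050 per unit of net cost — still below 1 — so contributing 0 remains dominant for every player.
Everyone keeps their endowment and the group total is 6 × 49 = 294.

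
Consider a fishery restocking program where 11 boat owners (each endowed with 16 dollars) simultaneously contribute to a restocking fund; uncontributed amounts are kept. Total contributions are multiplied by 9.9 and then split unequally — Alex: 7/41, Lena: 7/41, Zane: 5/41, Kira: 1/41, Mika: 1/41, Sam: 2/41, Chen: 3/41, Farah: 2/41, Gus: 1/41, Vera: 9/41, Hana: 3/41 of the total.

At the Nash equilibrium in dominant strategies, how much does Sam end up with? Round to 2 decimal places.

46.91 dollars

A player with share s gets back 9.9·s per unit contributed, so full contribution is dominant for anyone with s > 1/9.9 = 0.1010 and zero contribution is dominant for anyone below.
Alex, Lena, Zane and Vera clear that bar, contributing 16 each; the remaining 7 contribute 0. Total contributed: 64.
Sam keeps 16 and receives 9.9 × 64 × 2/41 = 30.91 from the restocking fund, for a payoff of 46.91.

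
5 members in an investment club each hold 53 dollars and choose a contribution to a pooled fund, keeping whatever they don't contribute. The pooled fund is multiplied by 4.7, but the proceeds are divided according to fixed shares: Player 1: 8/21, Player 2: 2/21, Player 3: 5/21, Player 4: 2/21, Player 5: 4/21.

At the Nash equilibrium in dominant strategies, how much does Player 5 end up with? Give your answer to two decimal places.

A player with share s gets back 4.7·s per unit contributed, so full contribution is dominant for anyone with s > 1/4.7 = 0.2128 and zero contribution is dominant for anyone below.
Player 1 and Player 3 clear that bar, contributing 53 each; the remaining 3 contribute 0. Total contributed: 106.
Player 5 keeps 53 and receives 4.7 × 106 × 4/21 = 94.90 from the pooled fund, for a payoff of 147.90.

147.90 dollars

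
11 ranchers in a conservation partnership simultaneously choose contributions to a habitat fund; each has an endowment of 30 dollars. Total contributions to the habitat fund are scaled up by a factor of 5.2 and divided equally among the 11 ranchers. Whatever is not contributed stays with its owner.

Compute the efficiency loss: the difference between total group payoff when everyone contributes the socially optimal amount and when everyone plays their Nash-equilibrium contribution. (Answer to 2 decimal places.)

Each contributed unit returns 5.2/11 = 0.4727 to its contributor — below 1 — so contributing 0 is dominant for every player. At the Nash equilibrium everyone keeps their 30, and the group total is 11 × 30 = 330.
Each contributed unit returns 5.200 to the group as a whole (0.4727 to each of 11 players), which exceeds 1, so the social optimum is full contribution: group total = 5.200 × 330 = 1716.00.
Efficiency loss = 1716.00 − 330 = 1386.00.

1386.00 dollars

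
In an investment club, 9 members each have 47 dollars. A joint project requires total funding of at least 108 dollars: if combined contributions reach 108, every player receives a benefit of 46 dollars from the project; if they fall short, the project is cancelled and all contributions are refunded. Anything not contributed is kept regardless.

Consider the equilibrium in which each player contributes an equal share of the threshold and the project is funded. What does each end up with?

81 dollars

Equal share of the threshold: 108/9 = 12.
At this profile no one gains by cutting their contribution: any cut drops the total below 108, the project is cancelled, contributions are refunded, and the deviator ends with 47, which is less than 47 − 12 + 46 = 81. Contributing more than 12 just wastes the excess. So contributing exactly 12 is a best response.
Each player's payoff: 47 − 12 + 46 = 81.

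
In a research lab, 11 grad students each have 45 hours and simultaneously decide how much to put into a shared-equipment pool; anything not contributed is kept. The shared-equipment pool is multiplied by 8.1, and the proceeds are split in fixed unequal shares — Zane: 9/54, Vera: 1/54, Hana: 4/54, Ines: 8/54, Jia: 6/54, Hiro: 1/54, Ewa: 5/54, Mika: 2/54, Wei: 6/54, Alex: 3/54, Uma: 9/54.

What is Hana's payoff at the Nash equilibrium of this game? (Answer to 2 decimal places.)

For player j, contributing a unit is worthwhile iff 8.1 × (j's share) ≥ 1, i.e. iff j's share is at least 0.1235.
The shares above 0.1235 belong to Zane, Ines and Uma, contributing 45 each; the remaining 8 contribute 0. Total contributed: 135.
Hana keeps 45 and receives 8.1 × 135 × 4/54 = 81.00 from the shared-equipment pool, for a payoff of 126.00.

126.00 hours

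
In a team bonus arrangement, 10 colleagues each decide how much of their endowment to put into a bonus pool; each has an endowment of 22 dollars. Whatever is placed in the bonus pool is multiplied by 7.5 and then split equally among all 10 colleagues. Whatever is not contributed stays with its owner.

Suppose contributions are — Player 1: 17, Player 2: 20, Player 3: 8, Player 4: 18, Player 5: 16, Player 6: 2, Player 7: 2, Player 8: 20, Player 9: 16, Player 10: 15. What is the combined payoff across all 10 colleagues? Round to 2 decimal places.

Total contributed: 17 + 20 + 8 + 18 + 16 + 2 + 2 + 20 + 16 + 15 = 134; total kept: 10 × 22 − 134 = 86.
The bonus pool pays out 7.5 × 134 = 1005.00 in aggregate.
Group total = 86 + 1005.00 = 1091.00.

1091.00 dollars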